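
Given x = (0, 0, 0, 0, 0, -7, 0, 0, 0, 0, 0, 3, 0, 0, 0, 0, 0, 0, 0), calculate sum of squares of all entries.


Non-zero entries: [(5, -7), (11, 3)]
Squares: [49, 9]
||x||_2^2 = sum = 58.

58


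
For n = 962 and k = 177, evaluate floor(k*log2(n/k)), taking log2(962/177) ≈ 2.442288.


log2(n/k) = log2(962/177) ≈ 2.442288.
k*log2(n/k) ≈ 177*2.442288 = 432.284976.
floor(432.284976) = 432.

432


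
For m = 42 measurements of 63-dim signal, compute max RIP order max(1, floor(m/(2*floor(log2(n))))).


floor(log2(63)) = 5.
2*5 = 10.
m/(2*floor(log2(n))) = 42/10 ≈ 4.2.
floor = 4.
k = max(1, 4) = 4.

4


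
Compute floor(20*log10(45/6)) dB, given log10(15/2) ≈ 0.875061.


||x||/||e|| = 45/6 = 15/2.
log10(15/2) ≈ 0.875061.
20*log10(||x||/||e||) ≈ 20*0.875061 = 17.50122.
floor(17.50122) = 17.

17


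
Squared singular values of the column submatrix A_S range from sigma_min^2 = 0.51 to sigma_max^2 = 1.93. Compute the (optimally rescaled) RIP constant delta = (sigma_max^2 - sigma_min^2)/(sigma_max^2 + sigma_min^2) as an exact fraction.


lambda_max - lambda_min = 1.93 - 0.51 = 1.42.
lambda_max + lambda_min = 1.93 + 0.51 = 2.44.
delta = 1.42/2.44 = 142/244 = 71/122.

71/122


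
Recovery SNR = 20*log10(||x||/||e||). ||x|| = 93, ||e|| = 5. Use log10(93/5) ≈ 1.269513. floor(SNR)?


||x||/||e|| = 93/5.
log10(93/5) ≈ 1.269513.
20*log10(||x||/||e||) ≈ 20*1.269513 = 25.39026.
floor(25.39026) = 25.

25


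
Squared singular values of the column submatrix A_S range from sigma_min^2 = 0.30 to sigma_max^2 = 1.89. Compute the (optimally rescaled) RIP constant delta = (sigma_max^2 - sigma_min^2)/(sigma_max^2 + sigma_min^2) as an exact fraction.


lambda_max - lambda_min = 1.89 - 0.30 = 1.59.
lambda_max + lambda_min = 1.89 + 0.30 = 2.19.
delta = 1.59/2.19 = 159/219 = 53/73.

53/73


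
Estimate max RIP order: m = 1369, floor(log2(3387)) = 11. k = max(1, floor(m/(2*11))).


floor(log2(3387)) = 11.
2*11 = 22.
m/(2*floor(log2(n))) = 1369/22 ≈ 62.2273.
floor = 62.
k = max(1, 62) = 62.

62


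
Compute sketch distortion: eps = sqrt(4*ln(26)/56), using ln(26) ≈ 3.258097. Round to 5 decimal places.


ln(26) ≈ 3.258097.
4*ln(N)/m ≈ 4*3.258097/56 ≈ 0.23272121.
eps = sqrt(0.23272121) ≈ 0.4824119 ≈ 0.48241.

0.48241


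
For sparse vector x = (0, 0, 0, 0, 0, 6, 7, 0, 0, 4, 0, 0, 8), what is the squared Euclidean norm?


Non-zero entries: [(5, 6), (6, 7), (9, 4), (12, 8)]
Squares: [36, 49, 16, 64]
||x||_2^2 = sum = 165.

165


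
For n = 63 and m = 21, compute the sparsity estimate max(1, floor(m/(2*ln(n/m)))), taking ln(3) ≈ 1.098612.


n/m = 63/21 = 3.
ln(n/m) ≈ 1.098612.
2*ln(n/m) ≈ 2.197224.
m/(2*ln(n/m)) ≈ 21/2.197224 ≈ 9.5575.
floor = 9.
k_max = max(1, 9) = 9.

9


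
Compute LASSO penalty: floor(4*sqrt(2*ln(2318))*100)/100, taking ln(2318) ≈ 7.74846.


ln(2318) ≈ 7.74846.
2*ln(n) ≈ 15.49692.
sqrt(2*ln(n)) ≈ sqrt(15.49692) ≈ 3.936613.
lambda ≈ 4*3.936613 = 15.746452.
floor(lambda*100)/100 = 15.74.

15.74


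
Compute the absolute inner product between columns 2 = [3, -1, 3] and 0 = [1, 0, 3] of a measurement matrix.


Inner product: 3*1 + -1*0 + 3*3
Products: [3, 0, 9]
Sum = 12.
|dot| = 12.

12


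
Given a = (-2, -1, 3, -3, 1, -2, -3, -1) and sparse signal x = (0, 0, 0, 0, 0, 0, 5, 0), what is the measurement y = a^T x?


Non-zero terms: ['-3*5']
Products: [-15]
y = sum = -15.

-15


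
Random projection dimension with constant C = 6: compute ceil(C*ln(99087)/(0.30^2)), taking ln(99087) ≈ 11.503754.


ln(99087) ≈ 11.503754.
eps^2 = 0.30^2 = 0.09.
C*ln(N)/eps^2 ≈ 6*11.503754/0.09 ≈ 766.9169.
m = ceil(766.9169) = 767.

767


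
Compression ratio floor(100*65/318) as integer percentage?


100*m/n = 100*65/318 ≈ 20.4403.
floor = 20.

20


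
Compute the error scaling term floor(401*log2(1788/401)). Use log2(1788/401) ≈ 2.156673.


log2(n/k) = log2(1788/401) ≈ 2.156673.
k*log2(n/k) ≈ 401*2.156673 = 864.825873.
floor(864.825873) = 864.

864


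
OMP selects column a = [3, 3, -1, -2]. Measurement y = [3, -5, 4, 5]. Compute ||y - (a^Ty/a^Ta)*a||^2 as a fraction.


a^T a = 23.
a^T y = -20.
coeff = -20/23 = -20/23.
||r||^2 = 1325/23.

1325/23


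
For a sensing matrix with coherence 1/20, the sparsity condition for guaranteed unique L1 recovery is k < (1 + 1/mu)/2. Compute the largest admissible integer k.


1/mu = 20.
1 + 1/mu = 21.
(1 + 1/mu)/2 = 10.5 is not an integer, so k_max = floor(10.5) = 10.

10


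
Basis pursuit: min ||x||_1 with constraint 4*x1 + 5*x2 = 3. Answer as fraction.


Axis intercepts:
  x1 = 3/4, x2 = 0: L1 = 3/4
  x1 = 0, x2 = 3/5: L1 = 3/5
x* = (0, 3/5)
||x*||_1 = 3/5.

3/5


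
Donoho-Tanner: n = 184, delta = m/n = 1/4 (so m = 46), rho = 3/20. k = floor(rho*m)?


m = 1/4*184 = 46.
rho = 3/20.
rho*m = 3/20*46 = 6.9.
k = floor(6.9) = 6.

6


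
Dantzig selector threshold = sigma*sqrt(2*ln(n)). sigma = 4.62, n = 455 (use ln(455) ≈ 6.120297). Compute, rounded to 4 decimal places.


ln(455) ≈ 6.120297.
2*ln(n) ≈ 12.240594.
sqrt(2*ln(n)) ≈ sqrt(12.240594) ≈ 3.498656.
threshold ≈ 4.62*3.498656 = 16.16379072 ≈ 16.1638.

16.1638


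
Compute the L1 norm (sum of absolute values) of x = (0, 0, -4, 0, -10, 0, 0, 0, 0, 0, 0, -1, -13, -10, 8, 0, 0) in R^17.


Non-zero entries: [(2, -4), (4, -10), (11, -1), (12, -13), (13, -10), (14, 8)]
Absolute values: [4, 10, 1, 13, 10, 8]
||x||_1 = sum = 46.

46


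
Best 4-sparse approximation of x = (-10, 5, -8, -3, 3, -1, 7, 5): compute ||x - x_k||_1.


Sorted |x_i| descending: [10, 8, 7, 5, 5, 3, 3, 1]
Keep top 4: [10, 8, 7, 5]
Tail entries: [5, 3, 3, 1]
L1 error = sum of tail = 12.

12


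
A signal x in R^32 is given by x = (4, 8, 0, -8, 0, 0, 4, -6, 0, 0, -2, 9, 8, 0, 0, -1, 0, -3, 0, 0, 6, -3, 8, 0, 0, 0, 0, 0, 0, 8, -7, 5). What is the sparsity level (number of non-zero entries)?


Non-zero positions: [0, 1, 3, 6, 7, 10, 11, 12, 15, 17, 20, 21, 22, 29, 30, 31].
Sparsity = 16.

16


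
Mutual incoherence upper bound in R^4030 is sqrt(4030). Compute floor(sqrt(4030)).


63^2 = 3969 <= 4030 < 4096 = 64^2, so 63 <= sqrt(4030) < 64.
floor(sqrt(4030)) = 63.

63


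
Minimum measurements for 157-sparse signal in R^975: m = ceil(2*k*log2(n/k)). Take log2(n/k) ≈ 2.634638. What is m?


log2(n/k) = log2(975/157) ≈ 2.634638.
2*k*log2(n/k) ≈ 2*157*2.634638 = 827.276332.
m = ceil(827.276332) = 828.

828


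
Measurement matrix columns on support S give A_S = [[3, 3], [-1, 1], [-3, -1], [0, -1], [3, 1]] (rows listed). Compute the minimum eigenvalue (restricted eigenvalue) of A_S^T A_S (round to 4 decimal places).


A_S^T A_S = [[28, 14], [14, 13]].
trace = 41.
det = 168.
disc = trace^2 - 4*det = 1681 - 4*168 = 1009.
sqrt(1009) ≈ 31.764760.
lam_min = (41 - sqrt(1009))/2 ≈ (41 - 31.764760)/2 = 4.61762 ≈ 4.6176.

4.6176


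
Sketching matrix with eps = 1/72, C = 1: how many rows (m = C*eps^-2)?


1/eps = 72.
(1/eps)^2 = 5184.
m = 1*5184 = 5184.

5184


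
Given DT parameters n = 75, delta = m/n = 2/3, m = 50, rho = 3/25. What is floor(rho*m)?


m = 2/3*75 = 50.
rho = 3/25.
rho*m = 3/25*50 = 6.
k = floor(6) = 6.

6


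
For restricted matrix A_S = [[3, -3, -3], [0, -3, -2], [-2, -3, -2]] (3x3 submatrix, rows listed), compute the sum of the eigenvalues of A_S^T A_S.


Sum of eigenvalues of A_S^T A_S = trace(A_S^T A_S) = sum of squared column norms of A_S.
A_S^T A_S diagonal: [13, 27, 17].
trace = 13 + 27 + 17 = 57.

57


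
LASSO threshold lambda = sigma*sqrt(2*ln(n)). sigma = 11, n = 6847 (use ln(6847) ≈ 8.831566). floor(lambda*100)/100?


ln(6847) ≈ 8.831566.
2*ln(n) ≈ 17.663132.
sqrt(2*ln(n)) ≈ sqrt(17.663132) ≈ 4.202753.
lambda ≈ 11*4.202753 = 46.230283.
floor(lambda*100)/100 = 46.23.

46.23


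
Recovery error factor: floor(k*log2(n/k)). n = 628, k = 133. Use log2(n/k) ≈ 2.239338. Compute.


log2(n/k) = log2(628/133) ≈ 2.239338.
k*log2(n/k) ≈ 133*2.239338 = 297.831954.
floor(297.831954) = 297.

297


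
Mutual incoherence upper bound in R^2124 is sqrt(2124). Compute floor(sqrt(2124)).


46^2 = 2116 <= 2124 < 2209 = 47^2, so 46 <= sqrt(2124) < 47.
floor(sqrt(2124)) = 46.

46


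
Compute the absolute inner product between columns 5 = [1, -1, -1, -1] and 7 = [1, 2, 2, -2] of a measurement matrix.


Inner product: 1*1 + -1*2 + -1*2 + -1*-2
Products: [1, -2, -2, 2]
Sum = -1.
|dot| = 1.

1


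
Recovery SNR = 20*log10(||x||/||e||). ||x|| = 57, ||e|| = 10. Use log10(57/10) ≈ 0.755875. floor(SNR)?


||x||/||e|| = 57/10.
log10(57/10) ≈ 0.755875.
20*log10(||x||/||e||) ≈ 20*0.755875 = 15.1175.
floor(15.1175) = 15.

15


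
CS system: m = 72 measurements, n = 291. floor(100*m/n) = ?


100*m/n = 100*72/291 ≈ 24.7423.
floor = 24.

24


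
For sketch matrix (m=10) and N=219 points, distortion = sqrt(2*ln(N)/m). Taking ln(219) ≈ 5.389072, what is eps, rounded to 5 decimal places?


ln(219) ≈ 5.389072.
2*ln(N)/m ≈ 2*5.389072/10 ≈ 1.0778144.
eps = sqrt(1.0778144) ≈ 1.0381784 ≈ 1.03818.

1.03818


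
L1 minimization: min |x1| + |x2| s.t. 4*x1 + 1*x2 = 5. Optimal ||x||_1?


Axis intercepts:
  x1 = 5/4, x2 = 0: L1 = 5/4
  x1 = 0, x2 = 5: L1 = 5
x* = (5/4, 0)
||x*||_1 = 5/4.

5/4


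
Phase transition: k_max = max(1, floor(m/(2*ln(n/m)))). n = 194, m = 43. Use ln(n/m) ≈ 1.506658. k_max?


n/m = 194/43.
ln(n/m) ≈ 1.506658.
2*ln(n/m) ≈ 3.013316.
m/(2*ln(n/m)) ≈ 43/3.013316 ≈ 14.27.
floor = 14.
k_max = max(1, 14) = 14.

14


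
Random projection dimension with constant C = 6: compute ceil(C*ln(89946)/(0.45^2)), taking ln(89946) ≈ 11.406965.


ln(89946) ≈ 11.406965.
eps^2 = 0.45^2 = 0.2025.
C*ln(N)/eps^2 ≈ 6*11.406965/0.2025 ≈ 337.9841.
m = ceil(337.9841) = 338.

338


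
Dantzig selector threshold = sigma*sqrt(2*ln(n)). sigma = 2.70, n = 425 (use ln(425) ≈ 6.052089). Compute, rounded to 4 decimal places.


ln(425) ≈ 6.052089.
2*ln(n) ≈ 12.104178.
sqrt(2*ln(n)) ≈ sqrt(12.104178) ≈ 3.479106.
threshold ≈ 2.70*3.479106 = 9.3935862 ≈ 9.3936.

9.3936


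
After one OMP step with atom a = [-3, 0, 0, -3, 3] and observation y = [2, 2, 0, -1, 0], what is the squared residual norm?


a^T a = 27.
a^T y = -3.
coeff = -3/27 = -1/9.
||r||^2 = 26/3.

26/3


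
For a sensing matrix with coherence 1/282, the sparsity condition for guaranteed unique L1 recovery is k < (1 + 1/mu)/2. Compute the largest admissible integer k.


1/mu = 282.
1 + 1/mu = 283.
(1 + 1/mu)/2 = 141.5 is not an integer, so k_max = floor(141.5) = 141.

141


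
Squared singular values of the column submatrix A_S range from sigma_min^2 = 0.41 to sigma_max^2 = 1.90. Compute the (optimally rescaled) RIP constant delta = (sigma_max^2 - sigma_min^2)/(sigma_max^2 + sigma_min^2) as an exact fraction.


lambda_max - lambda_min = 1.90 - 0.41 = 1.49.
lambda_max + lambda_min = 1.90 + 0.41 = 2.31.
delta = 1.49/2.31 = 149/231.

149/231


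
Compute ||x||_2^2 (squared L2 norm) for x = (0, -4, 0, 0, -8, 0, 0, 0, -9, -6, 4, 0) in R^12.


Non-zero entries: [(1, -4), (4, -8), (8, -9), (9, -6), (10, 4)]
Squares: [16, 64, 81, 36, 16]
||x||_2^2 = sum = 213.

213


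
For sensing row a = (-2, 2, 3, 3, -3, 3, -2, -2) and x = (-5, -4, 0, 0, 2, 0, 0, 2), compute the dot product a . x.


Non-zero terms: ['-2*-5', '2*-4', '-3*2', '-2*2']
Products: [10, -8, -6, -4]
y = sum = -8.

-8


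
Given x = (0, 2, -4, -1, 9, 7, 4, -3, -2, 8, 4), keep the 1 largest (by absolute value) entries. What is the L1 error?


Sorted |x_i| descending: [9, 8, 7, 4, 4, 4, 3, 2, 2, 1, 0]
Keep top 1: [9]
Tail entries: [8, 7, 4, 4, 4, 3, 2, 2, 1, 0]
L1 error = sum of tail = 35.

35


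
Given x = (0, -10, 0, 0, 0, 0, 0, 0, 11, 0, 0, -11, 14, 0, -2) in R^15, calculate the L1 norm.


Non-zero entries: [(1, -10), (8, 11), (11, -11), (12, 14), (14, -2)]
Absolute values: [10, 11, 11, 14, 2]
||x||_1 = sum = 48.

48


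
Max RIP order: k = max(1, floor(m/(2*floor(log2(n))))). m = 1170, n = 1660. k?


floor(log2(1660)) = 10.
2*10 = 20.
m/(2*floor(log2(n))) = 1170/20 ≈ 58.5.
floor = 58.
k = max(1, 58) = 58.

58


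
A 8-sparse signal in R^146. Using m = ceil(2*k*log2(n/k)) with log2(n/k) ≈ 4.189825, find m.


log2(n/k) = log2(146/8) ≈ 4.189825.
2*k*log2(n/k) ≈ 2*8*4.189825 = 67.0372.
m = ceil(67.0372) = 68.

68


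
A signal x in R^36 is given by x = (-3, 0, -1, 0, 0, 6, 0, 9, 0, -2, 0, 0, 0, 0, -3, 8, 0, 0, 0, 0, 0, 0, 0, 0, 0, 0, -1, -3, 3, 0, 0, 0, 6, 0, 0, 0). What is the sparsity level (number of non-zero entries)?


Non-zero positions: [0, 2, 5, 7, 9, 14, 15, 26, 27, 28, 32].
Sparsity = 11.

11


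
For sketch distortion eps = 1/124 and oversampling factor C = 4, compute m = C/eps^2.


1/eps = 124.
(1/eps)^2 = 15376.
m = 4*15376 = 61504.

61504


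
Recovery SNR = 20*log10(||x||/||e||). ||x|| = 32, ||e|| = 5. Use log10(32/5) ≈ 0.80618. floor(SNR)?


||x||/||e|| = 32/5.
log10(32/5) ≈ 0.80618.
20*log10(||x||/||e||) ≈ 20*0.80618 = 16.1236.
floor(16.1236) = 16.

16


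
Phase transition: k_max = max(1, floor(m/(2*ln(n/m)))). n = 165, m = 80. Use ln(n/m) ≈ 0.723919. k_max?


n/m = 165/80 = 33/16.
ln(n/m) ≈ 0.723919.
2*ln(n/m) ≈ 1.447838.
m/(2*ln(n/m)) ≈ 80/1.447838 ≈ 55.2548.
floor = 55.
k_max = max(1, 55) = 55.

55


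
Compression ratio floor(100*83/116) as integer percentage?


100*m/n = 100*83/116 ≈ 71.5517.
floor = 71.

71


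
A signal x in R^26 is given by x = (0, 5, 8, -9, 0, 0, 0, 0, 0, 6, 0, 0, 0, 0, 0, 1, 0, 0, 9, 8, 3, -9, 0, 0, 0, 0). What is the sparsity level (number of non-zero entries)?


Non-zero positions: [1, 2, 3, 9, 15, 18, 19, 20, 21].
Sparsity = 9.

9


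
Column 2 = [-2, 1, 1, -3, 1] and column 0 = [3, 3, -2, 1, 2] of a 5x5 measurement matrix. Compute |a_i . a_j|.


Inner product: -2*3 + 1*3 + 1*-2 + -3*1 + 1*2
Products: [-6, 3, -2, -3, 2]
Sum = -6.
|dot| = 6.

6


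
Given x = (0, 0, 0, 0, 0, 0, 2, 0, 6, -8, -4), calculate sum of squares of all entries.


Non-zero entries: [(6, 2), (8, 6), (9, -8), (10, -4)]
Squares: [4, 36, 64, 16]
||x||_2^2 = sum = 120.

120


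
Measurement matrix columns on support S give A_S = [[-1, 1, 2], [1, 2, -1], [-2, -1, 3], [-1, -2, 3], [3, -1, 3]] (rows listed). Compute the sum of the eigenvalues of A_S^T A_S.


Sum of eigenvalues of A_S^T A_S = trace(A_S^T A_S) = sum of squared column norms of A_S.
A_S^T A_S diagonal: [16, 11, 32].
trace = 16 + 11 + 32 = 59.

59


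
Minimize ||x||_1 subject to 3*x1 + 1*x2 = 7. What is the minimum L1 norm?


Axis intercepts:
  x1 = 7/3, x2 = 0: L1 = 7/3
  x1 = 0, x2 = 7: L1 = 7
x* = (7/3, 0)
||x*||_1 = 7/3.

7/3


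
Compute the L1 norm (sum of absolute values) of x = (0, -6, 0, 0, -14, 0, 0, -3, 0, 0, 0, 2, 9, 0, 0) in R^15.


Non-zero entries: [(1, -6), (4, -14), (7, -3), (11, 2), (12, 9)]
Absolute values: [6, 14, 3, 2, 9]
||x||_1 = sum = 34.

34


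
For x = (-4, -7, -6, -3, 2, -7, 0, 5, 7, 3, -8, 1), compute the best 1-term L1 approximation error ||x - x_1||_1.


Sorted |x_i| descending: [8, 7, 7, 7, 6, 5, 4, 3, 3, 2, 1, 0]
Keep top 1: [8]
Tail entries: [7, 7, 7, 6, 5, 4, 3, 3, 2, 1, 0]
L1 error = sum of tail = 45.

45


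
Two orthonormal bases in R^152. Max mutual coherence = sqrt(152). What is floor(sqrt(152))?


12^2 = 144 <= 152 < 169 = 13^2, so 12 <= sqrt(152) < 13.
floor(sqrt(152)) = 12.

12


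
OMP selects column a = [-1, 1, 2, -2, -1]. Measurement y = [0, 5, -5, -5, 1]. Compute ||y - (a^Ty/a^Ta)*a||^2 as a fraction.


a^T a = 11.
a^T y = 4.
coeff = 4/11 = 4/11.
||r||^2 = 820/11.

820/11


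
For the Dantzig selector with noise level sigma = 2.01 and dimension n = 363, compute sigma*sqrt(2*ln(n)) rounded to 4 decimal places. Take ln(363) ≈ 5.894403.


ln(363) ≈ 5.894403.
2*ln(n) ≈ 11.788806.
sqrt(2*ln(n)) ≈ sqrt(11.788806) ≈ 3.433483.
threshold ≈ 2.01*3.433483 = 6.90130083 ≈ 6.9013.

6.9013


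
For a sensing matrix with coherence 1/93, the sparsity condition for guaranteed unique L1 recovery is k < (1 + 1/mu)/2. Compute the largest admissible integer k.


1/mu = 93.
1 + 1/mu = 94.
(1 + 1/mu)/2 = 47 is an integer and the inequality is strict, so k_max = 47 - 1 = 46.

46


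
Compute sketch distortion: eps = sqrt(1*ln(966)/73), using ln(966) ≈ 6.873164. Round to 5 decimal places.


ln(966) ≈ 6.873164.
1*ln(N)/m ≈ 1*6.873164/73 ≈ 0.09415293.
eps = sqrt(0.09415293) ≈ 0.3068435 ≈ 0.30684.

0.30684


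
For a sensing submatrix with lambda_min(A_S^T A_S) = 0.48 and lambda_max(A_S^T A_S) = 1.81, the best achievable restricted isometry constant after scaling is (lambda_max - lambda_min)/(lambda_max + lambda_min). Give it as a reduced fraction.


lambda_max - lambda_min = 1.81 - 0.48 = 1.33.
lambda_max + lambda_min = 1.81 + 0.48 = 2.29.
delta = 1.33/2.29 = 133/229.

133/229


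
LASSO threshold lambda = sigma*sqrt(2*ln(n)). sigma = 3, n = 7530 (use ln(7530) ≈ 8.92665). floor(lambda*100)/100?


ln(7530) ≈ 8.92665.
2*ln(n) ≈ 17.8533.
sqrt(2*ln(n)) ≈ sqrt(17.8533) ≈ 4.225317.
lambda ≈ 3*4.225317 = 12.675951.
floor(lambda*100)/100 = 12.67.

12.67


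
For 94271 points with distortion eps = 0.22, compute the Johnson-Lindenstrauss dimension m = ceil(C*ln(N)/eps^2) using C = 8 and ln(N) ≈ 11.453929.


ln(94271) ≈ 11.453929.
eps^2 = 0.22^2 = 0.0484.
C*ln(N)/eps^2 ≈ 8*11.453929/0.0484 ≈ 1893.2114.
m = ceil(1893.2114) = 1894.

1894


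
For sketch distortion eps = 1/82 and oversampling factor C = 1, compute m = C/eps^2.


1/eps = 82.
(1/eps)^2 = 6724.
m = 1*6724 = 6724.

6724


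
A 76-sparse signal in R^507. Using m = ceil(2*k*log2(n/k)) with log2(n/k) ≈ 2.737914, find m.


log2(n/k) = log2(507/76) ≈ 2.737914.
2*k*log2(n/k) ≈ 2*76*2.737914 = 416.162928.
m = ceil(416.162928) = 417.

417


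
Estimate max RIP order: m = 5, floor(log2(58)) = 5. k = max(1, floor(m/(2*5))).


floor(log2(58)) = 5.
2*5 = 10.
m/(2*floor(log2(n))) = 5/10 ≈ 0.5.
floor = 0.
k = max(1, 0) = 1.

1


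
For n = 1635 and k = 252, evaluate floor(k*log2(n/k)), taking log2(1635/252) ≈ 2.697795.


log2(n/k) = log2(1635/252) ≈ 2.697795.
k*log2(n/k) ≈ 252*2.697795 = 679.84434.
floor(679.84434) = 679.

679


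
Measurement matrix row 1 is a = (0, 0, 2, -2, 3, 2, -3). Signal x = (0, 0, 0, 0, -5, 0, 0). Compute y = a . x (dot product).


Non-zero terms: ['3*-5']
Products: [-15]
y = sum = -15.

-15


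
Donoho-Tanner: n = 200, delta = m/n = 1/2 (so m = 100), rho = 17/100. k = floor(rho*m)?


m = 1/2*200 = 100.
rho = 17/100.
rho*m = 17/100*100 = 17.
k = floor(17) = 17.

17


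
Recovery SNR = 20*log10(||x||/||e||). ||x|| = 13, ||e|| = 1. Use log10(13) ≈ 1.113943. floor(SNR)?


||x||/||e|| = 13/1 = 13.
log10(13) ≈ 1.113943.
20*log10(||x||/||e||) ≈ 20*1.113943 = 22.27886.
floor(22.27886) = 22.

22


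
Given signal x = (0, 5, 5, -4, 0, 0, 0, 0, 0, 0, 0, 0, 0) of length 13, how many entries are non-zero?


Non-zero positions: [1, 2, 3].
Sparsity = 3.

3


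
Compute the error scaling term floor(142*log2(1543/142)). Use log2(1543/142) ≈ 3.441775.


log2(n/k) = log2(1543/142) ≈ 3.441775.
k*log2(n/k) ≈ 142*3.441775 = 488.73205.
floor(488.73205) = 488.

488


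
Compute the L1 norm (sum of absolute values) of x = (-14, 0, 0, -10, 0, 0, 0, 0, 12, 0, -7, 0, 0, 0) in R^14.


Non-zero entries: [(0, -14), (3, -10), (8, 12), (10, -7)]
Absolute values: [14, 10, 12, 7]
||x||_1 = sum = 43.

43


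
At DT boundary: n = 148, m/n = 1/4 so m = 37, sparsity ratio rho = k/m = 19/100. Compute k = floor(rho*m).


m = 1/4*148 = 37.
rho = 19/100.
rho*m = 19/100*37 = 7.03.
k = floor(7.03) = 7.

7


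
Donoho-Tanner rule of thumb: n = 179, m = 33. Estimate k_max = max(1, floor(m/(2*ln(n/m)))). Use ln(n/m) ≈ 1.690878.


n/m = 179/33.
ln(n/m) ≈ 1.690878.
2*ln(n/m) ≈ 3.381756.
m/(2*ln(n/m)) ≈ 33/3.381756 ≈ 9.7582.
floor = 9.
k_max = max(1, 9) = 9.

9


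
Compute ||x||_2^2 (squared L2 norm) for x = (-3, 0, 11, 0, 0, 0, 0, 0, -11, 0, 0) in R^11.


Non-zero entries: [(0, -3), (2, 11), (8, -11)]
Squares: [9, 121, 121]
||x||_2^2 = sum = 251.

251


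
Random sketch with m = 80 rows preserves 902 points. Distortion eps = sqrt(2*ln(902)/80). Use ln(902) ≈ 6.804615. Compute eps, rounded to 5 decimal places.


ln(902) ≈ 6.804615.
2*ln(N)/m ≈ 2*6.804615/80 ≈ 0.17011538.
eps = sqrt(0.17011538) ≈ 0.4124505 ≈ 0.41245.

0.41245


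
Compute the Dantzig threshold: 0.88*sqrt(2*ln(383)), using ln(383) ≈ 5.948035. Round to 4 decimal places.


ln(383) ≈ 5.948035.
2*ln(n) ≈ 11.89607.
sqrt(2*ln(n)) ≈ sqrt(11.89607) ≈ 3.449068.
threshold ≈ 0.88*3.449068 = 3.03517984 ≈ 3.0352.

3.0352


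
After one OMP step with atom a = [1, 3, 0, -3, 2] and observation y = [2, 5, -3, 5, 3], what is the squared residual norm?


a^T a = 23.
a^T y = 8.
coeff = 8/23 = 8/23.
||r||^2 = 1592/23.

1592/23


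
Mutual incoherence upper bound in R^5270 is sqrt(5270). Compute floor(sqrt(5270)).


72^2 = 5184 <= 5270 < 5329 = 73^2, so 72 <= sqrt(5270) < 73.
floor(sqrt(5270)) = 72.

72


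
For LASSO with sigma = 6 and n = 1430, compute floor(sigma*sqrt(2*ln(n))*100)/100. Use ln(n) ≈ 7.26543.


ln(1430) ≈ 7.26543.
2*ln(n) ≈ 14.53086.
sqrt(2*ln(n)) ≈ sqrt(14.53086) ≈ 3.811937.
lambda ≈ 6*3.811937 = 22.871622.
floor(lambda*100)/100 = 22.87.

22.87


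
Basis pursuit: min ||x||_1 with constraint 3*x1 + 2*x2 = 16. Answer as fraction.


Axis intercepts:
  x1 = 16/3, x2 = 0: L1 = 16/3
  x1 = 0, x2 = 8: L1 = 8
x* = (16/3, 0)
||x*||_1 = 16/3.

16/3


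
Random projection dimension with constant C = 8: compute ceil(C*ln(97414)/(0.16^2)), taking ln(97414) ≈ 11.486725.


ln(97414) ≈ 11.486725.
eps^2 = 0.16^2 = 0.0256.
C*ln(N)/eps^2 ≈ 8*11.486725/0.0256 ≈ 3589.6016.
m = ceil(3589.6016) = 3590.

3590


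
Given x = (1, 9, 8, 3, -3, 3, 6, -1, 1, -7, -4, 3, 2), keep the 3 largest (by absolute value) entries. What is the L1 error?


Sorted |x_i| descending: [9, 8, 7, 6, 4, 3, 3, 3, 3, 2, 1, 1, 1]
Keep top 3: [9, 8, 7]
Tail entries: [6, 4, 3, 3, 3, 3, 2, 1, 1, 1]
L1 error = sum of tail = 27.

27


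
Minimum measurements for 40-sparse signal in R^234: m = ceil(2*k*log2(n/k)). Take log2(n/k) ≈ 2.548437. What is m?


log2(n/k) = log2(234/40) ≈ 2.548437.
2*k*log2(n/k) ≈ 2*40*2.548437 = 203.87496.
m = ceil(203.87496) = 204.

204


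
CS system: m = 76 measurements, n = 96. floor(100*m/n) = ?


100*m/n = 100*76/96 ≈ 79.1667.
floor = 79.

79


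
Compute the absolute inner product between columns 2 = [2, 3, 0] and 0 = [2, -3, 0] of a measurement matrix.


Inner product: 2*2 + 3*-3 + 0*0
Products: [4, -9, 0]
Sum = -5.
|dot| = 5.

5


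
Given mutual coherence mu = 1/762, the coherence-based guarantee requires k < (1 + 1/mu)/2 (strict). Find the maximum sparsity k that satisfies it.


1/mu = 762.
1 + 1/mu = 763.
(1 + 1/mu)/2 = 381.5 is not an integer, so k_max = floor(381.5) = 381.

381


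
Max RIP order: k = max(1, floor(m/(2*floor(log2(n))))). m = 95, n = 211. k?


floor(log2(211)) = 7.
2*7 = 14.
m/(2*floor(log2(n))) = 95/14 ≈ 6.7857.
floor = 6.
k = max(1, 6) = 6.

6


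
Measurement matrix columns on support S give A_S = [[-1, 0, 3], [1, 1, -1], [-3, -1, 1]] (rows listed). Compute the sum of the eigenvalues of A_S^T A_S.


Sum of eigenvalues of A_S^T A_S = trace(A_S^T A_S) = sum of squared column norms of A_S.
A_S^T A_S diagonal: [11, 2, 11].
trace = 11 + 2 + 11 = 24.

24


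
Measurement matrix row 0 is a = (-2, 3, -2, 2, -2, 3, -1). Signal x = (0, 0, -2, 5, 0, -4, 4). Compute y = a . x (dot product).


Non-zero terms: ['-2*-2', '2*5', '3*-4', '-1*4']
Products: [4, 10, -12, -4]
y = sum = -2.

-2


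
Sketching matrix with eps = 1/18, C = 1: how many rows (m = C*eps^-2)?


1/eps = 18.
(1/eps)^2 = 324.
m = 1*324 = 324.

324


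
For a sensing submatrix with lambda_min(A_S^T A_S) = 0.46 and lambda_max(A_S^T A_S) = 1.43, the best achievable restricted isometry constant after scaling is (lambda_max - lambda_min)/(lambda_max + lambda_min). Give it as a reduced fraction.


lambda_max - lambda_min = 1.43 - 0.46 = 0.97.
lambda_max + lambda_min = 1.43 + 0.46 = 1.89.
delta = 0.97/1.89 = 97/189.

97/189


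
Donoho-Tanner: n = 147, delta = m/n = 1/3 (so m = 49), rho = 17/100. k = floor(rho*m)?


m = 1/3*147 = 49.
rho = 17/100.
rho*m = 17/100*49 = 8.33.
k = floor(8.33) = 8.

8


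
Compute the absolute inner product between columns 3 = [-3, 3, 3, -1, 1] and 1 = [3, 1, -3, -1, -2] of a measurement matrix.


Inner product: -3*3 + 3*1 + 3*-3 + -1*-1 + 1*-2
Products: [-9, 3, -9, 1, -2]
Sum = -16.
|dot| = 16.

16


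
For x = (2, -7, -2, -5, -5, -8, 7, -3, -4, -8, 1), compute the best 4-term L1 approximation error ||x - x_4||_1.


Sorted |x_i| descending: [8, 8, 7, 7, 5, 5, 4, 3, 2, 2, 1]
Keep top 4: [8, 8, 7, 7]
Tail entries: [5, 5, 4, 3, 2, 2, 1]
L1 error = sum of tail = 22.

22


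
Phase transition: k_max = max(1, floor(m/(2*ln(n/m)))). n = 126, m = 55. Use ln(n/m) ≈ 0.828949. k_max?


n/m = 126/55.
ln(n/m) ≈ 0.828949.
2*ln(n/m) ≈ 1.657898.
m/(2*ln(n/m)) ≈ 55/1.657898 ≈ 33.1745.
floor = 33.
k_max = max(1, 33) = 33.

33


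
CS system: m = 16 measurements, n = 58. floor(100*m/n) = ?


100*m/n = 100*16/58 ≈ 27.5862.
floor = 27.

27


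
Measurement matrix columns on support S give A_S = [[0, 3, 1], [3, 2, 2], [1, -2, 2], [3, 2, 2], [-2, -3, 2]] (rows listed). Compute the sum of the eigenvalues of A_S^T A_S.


Sum of eigenvalues of A_S^T A_S = trace(A_S^T A_S) = sum of squared column norms of A_S.
A_S^T A_S diagonal: [23, 30, 17].
trace = 23 + 30 + 17 = 70.

70


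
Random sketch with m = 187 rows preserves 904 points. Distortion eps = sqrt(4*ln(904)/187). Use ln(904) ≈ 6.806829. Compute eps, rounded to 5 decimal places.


ln(904) ≈ 6.806829.
4*ln(N)/m ≈ 4*6.806829/187 ≈ 0.14560062.
eps = sqrt(0.14560062) ≈ 0.3815765 ≈ 0.38158.

0.38158


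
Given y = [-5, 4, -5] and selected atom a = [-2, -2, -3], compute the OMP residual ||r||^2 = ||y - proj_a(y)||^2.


a^T a = 17.
a^T y = 17.
coeff = 17/17 = 1.
||r||^2 = 49.

49


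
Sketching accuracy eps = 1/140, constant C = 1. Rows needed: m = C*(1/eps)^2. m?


1/eps = 140.
(1/eps)^2 = 19600.
m = 1*19600 = 19600.

19600


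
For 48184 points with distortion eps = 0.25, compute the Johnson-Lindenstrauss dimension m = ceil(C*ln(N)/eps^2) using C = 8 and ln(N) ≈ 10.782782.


ln(48184) ≈ 10.782782.
eps^2 = 0.25^2 = 0.0625.
C*ln(N)/eps^2 ≈ 8*10.782782/0.0625 ≈ 1380.1961.
m = ceil(1380.1961) = 1381.

1381


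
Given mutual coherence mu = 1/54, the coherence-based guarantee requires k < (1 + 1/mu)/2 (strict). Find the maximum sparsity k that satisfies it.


1/mu = 54.
1 + 1/mu = 55.
(1 + 1/mu)/2 = 27.5 is not an integer, so k_max = floor(27.5) = 27.

27


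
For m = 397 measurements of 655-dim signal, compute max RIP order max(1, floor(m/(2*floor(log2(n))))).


floor(log2(655)) = 9.
2*9 = 18.
m/(2*floor(log2(n))) = 397/18 ≈ 22.0556.
floor = 22.
k = max(1, 22) = 22.

22


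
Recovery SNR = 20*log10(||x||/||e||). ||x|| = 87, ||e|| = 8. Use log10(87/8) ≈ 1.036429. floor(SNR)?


||x||/||e|| = 87/8.
log10(87/8) ≈ 1.036429.
20*log10(||x||/||e||) ≈ 20*1.036429 = 20.72858.
floor(20.72858) = 20.

20


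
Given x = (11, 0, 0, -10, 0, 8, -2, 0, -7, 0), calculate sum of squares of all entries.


Non-zero entries: [(0, 11), (3, -10), (5, 8), (6, -2), (8, -7)]
Squares: [121, 100, 64, 4, 49]
||x||_2^2 = sum = 338.

338


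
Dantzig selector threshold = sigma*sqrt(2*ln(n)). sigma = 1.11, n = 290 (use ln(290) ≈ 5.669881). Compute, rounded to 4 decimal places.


ln(290) ≈ 5.669881.
2*ln(n) ≈ 11.339762.
sqrt(2*ln(n)) ≈ sqrt(11.339762) ≈ 3.367456.
threshold ≈ 1.11*3.367456 = 3.73787616 ≈ 3.7379.

3.7379


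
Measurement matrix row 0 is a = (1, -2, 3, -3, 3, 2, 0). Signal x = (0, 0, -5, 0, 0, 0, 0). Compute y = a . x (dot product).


Non-zero terms: ['3*-5']
Products: [-15]
y = sum = -15.

-15


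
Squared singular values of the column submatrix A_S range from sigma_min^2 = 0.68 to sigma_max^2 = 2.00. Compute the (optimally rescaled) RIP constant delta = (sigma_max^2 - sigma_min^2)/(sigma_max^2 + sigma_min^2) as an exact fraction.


lambda_max - lambda_min = 2.00 - 0.68 = 1.32.
lambda_max + lambda_min = 2.00 + 0.68 = 2.68.
delta = 1.32/2.68 = 132/268 = 33/67.

33/67


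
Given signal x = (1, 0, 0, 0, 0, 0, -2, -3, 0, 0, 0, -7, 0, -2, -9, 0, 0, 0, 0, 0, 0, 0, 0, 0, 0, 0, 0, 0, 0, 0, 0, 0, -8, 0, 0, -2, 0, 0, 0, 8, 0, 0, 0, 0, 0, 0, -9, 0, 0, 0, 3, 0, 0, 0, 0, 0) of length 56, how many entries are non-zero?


Non-zero positions: [0, 6, 7, 11, 13, 14, 32, 35, 39, 46, 50].
Sparsity = 11.

11


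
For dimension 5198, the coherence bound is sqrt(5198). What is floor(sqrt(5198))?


72^2 = 5184 <= 5198 < 5329 = 73^2, so 72 <= sqrt(5198) < 73.
floor(sqrt(5198)) = 72.

72


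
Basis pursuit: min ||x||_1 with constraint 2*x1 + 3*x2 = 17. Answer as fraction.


Axis intercepts:
  x1 = 17/2, x2 = 0: L1 = 17/2
  x1 = 0, x2 = 17/3: L1 = 17/3
x* = (0, 17/3)
||x*||_1 = 17/3.

17/3


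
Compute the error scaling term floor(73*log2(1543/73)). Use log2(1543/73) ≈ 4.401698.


log2(n/k) = log2(1543/73) ≈ 4.401698.
k*log2(n/k) ≈ 73*4.401698 = 321.323954.
floor(321.323954) = 321.

321


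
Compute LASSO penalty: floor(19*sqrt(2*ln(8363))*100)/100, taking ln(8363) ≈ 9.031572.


ln(8363) ≈ 9.031572.
2*ln(n) ≈ 18.063144.
sqrt(2*ln(n)) ≈ sqrt(18.063144) ≈ 4.250076.
lambda ≈ 19*4.250076 = 80.751444.
floor(lambda*100)/100 = 80.75.

80.75


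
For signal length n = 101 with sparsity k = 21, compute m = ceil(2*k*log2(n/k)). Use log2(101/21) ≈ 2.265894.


log2(n/k) = log2(101/21) ≈ 2.265894.
2*k*log2(n/k) ≈ 2*21*2.265894 = 95.167548.
m = ceil(95.167548) = 96.

96


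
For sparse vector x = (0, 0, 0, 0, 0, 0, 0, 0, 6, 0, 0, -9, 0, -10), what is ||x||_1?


Non-zero entries: [(8, 6), (11, -9), (13, -10)]
Absolute values: [6, 9, 10]
||x||_1 = sum = 25.

25


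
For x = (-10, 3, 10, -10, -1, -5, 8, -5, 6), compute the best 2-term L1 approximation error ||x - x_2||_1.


Sorted |x_i| descending: [10, 10, 10, 8, 6, 5, 5, 3, 1]
Keep top 2: [10, 10]
Tail entries: [10, 8, 6, 5, 5, 3, 1]
L1 error = sum of tail = 38.

38


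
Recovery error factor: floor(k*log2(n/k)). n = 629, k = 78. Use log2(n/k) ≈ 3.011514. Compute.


log2(n/k) = log2(629/78) ≈ 3.011514.
k*log2(n/k) ≈ 78*3.011514 = 234.898092.
floor(234.898092) = 234.

234


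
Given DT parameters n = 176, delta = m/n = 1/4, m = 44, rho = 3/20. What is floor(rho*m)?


m = 1/4*176 = 44.
rho = 3/20.
rho*m = 3/20*44 = 6.6.
k = floor(6.6) = 6.

6


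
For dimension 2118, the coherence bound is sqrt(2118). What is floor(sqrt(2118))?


46^2 = 2116 <= 2118 < 2209 = 47^2, so 46 <= sqrt(2118) < 47.
floor(sqrt(2118)) = 46.

46


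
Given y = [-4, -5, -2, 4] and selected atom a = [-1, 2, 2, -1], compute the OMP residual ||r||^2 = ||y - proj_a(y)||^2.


a^T a = 10.
a^T y = -14.
coeff = -14/10 = -7/5.
||r||^2 = 207/5.

207/5


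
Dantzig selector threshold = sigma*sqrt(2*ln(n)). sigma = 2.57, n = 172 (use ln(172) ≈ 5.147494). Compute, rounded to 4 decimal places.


ln(172) ≈ 5.147494.
2*ln(n) ≈ 10.294988.
sqrt(2*ln(n)) ≈ sqrt(10.294988) ≈ 3.20858.
threshold ≈ 2.57*3.20858 = 8.2460506 ≈ 8.2461.

8.2461


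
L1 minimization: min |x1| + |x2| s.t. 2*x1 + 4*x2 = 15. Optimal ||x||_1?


Axis intercepts:
  x1 = 15/2, x2 = 0: L1 = 15/2
  x1 = 0, x2 = 15/4: L1 = 15/4
x* = (0, 15/4)
||x*||_1 = 15/4.

15/4


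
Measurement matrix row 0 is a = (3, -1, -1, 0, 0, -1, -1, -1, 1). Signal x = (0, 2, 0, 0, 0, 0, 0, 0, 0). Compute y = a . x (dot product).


Non-zero terms: ['-1*2']
Products: [-2]
y = sum = -2.

-2


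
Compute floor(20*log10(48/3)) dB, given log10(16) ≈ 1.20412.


||x||/||e|| = 48/3 = 16.
log10(16) ≈ 1.20412.
20*log10(||x||/||e||) ≈ 20*1.20412 = 24.0824.
floor(24.0824) = 24.

24


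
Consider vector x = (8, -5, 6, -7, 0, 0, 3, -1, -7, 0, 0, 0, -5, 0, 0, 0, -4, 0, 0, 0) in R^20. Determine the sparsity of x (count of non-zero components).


Non-zero positions: [0, 1, 2, 3, 6, 7, 8, 12, 16].
Sparsity = 9.

9


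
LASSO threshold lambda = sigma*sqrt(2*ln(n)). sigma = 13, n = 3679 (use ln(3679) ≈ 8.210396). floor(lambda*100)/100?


ln(3679) ≈ 8.210396.
2*ln(n) ≈ 16.420792.
sqrt(2*ln(n)) ≈ sqrt(16.420792) ≈ 4.052258.
lambda ≈ 13*4.052258 = 52.679354.
floor(lambda*100)/100 = 52.67.

52.67


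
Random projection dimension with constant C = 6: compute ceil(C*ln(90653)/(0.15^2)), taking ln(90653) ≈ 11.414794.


ln(90653) ≈ 11.414794.
eps^2 = 0.15^2 = 0.0225.
C*ln(N)/eps^2 ≈ 6*11.414794/0.0225 ≈ 3043.9451.
m = ceil(3043.9451) = 3044.

3044


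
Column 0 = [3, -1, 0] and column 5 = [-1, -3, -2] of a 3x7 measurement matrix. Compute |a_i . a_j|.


Inner product: 3*-1 + -1*-3 + 0*-2
Products: [-3, 3, 0]
Sum = 0.
|dot| = 0.

0


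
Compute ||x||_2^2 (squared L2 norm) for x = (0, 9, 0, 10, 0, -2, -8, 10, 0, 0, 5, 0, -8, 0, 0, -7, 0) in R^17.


Non-zero entries: [(1, 9), (3, 10), (5, -2), (6, -8), (7, 10), (10, 5), (12, -8), (15, -7)]
Squares: [81, 100, 4, 64, 100, 25, 64, 49]
||x||_2^2 = sum = 487.

487


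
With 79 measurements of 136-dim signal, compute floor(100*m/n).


100*m/n = 100*79/136 ≈ 58.0882.
floor = 58.

58


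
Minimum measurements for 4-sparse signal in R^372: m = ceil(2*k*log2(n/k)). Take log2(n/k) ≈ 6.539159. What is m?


log2(n/k) = log2(372/4) ≈ 6.539159.
2*k*log2(n/k) ≈ 2*4*6.539159 = 52.313272.
m = ceil(52.313272) = 53.

53


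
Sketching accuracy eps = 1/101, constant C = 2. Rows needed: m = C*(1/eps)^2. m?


1/eps = 101.
(1/eps)^2 = 10201.
m = 2*10201 = 20402.

20402


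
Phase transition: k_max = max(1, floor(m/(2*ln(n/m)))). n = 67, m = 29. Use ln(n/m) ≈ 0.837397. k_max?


n/m = 67/29.
ln(n/m) ≈ 0.837397.
2*ln(n/m) ≈ 1.674794.
m/(2*ln(n/m)) ≈ 29/1.674794 ≈ 17.3156.
floor = 17.
k_max = max(1, 17) = 17.

17


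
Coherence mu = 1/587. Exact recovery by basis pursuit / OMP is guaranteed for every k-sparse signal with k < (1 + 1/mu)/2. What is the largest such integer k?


1/mu = 587.
1 + 1/mu = 588.
(1 + 1/mu)/2 = 294 is an integer and the inequality is strict, so k_max = 294 - 1 = 293.

293


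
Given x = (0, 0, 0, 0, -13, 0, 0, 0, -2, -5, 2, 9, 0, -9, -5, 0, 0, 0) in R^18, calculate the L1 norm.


Non-zero entries: [(4, -13), (8, -2), (9, -5), (10, 2), (11, 9), (13, -9), (14, -5)]
Absolute values: [13, 2, 5, 2, 9, 9, 5]
||x||_1 = sum = 45.

45


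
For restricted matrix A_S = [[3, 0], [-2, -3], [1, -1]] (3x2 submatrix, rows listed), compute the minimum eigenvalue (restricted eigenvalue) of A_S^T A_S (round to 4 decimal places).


A_S^T A_S = [[14, 5], [5, 10]].
trace = 24.
det = 115.
disc = trace^2 - 4*det = 576 - 4*115 = 116.
sqrt(116) ≈ 10.770330.
lam_min = (24 - sqrt(116))/2 ≈ (24 - 10.770330)/2 = 6.614835 ≈ 6.6148.

6.6148


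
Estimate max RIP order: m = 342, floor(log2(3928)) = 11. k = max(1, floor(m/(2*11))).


floor(log2(3928)) = 11.
2*11 = 22.
m/(2*floor(log2(n))) = 342/22 ≈ 15.5455.
floor = 15.
k = max(1, 15) = 15.

15


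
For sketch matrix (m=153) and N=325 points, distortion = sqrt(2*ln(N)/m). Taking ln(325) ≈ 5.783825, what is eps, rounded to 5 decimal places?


ln(325) ≈ 5.783825.
2*ln(N)/m ≈ 2*5.783825/153 ≈ 0.07560556.
eps = sqrt(0.07560556) ≈ 0.2749647 ≈ 0.27496.

0.27496


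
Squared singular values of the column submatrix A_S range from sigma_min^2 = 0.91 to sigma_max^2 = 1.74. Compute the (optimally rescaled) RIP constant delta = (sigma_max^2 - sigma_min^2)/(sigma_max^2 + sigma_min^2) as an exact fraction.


lambda_max - lambda_min = 1.74 - 0.91 = 0.83.
lambda_max + lambda_min = 1.74 + 0.91 = 2.65.
delta = 0.83/2.65 = 83/265.

83/265


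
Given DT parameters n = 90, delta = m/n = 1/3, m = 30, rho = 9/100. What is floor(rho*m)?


m = 1/3*90 = 30.
rho = 9/100.
rho*m = 9/100*30 = 2.7.
k = floor(2.7) = 2.

2


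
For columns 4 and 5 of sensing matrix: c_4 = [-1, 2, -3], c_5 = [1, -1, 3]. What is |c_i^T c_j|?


Inner product: -1*1 + 2*-1 + -3*3
Products: [-1, -2, -9]
Sum = -12.
|dot| = 12.

12


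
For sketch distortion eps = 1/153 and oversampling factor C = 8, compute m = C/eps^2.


1/eps = 153.
(1/eps)^2 = 23409.
m = 8*23409 = 187272.

187272


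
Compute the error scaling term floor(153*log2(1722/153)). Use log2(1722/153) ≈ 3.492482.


log2(n/k) = log2(1722/153) ≈ 3.492482.
k*log2(n/k) ≈ 153*3.492482 = 534.349746.
floor(534.349746) = 534.

534


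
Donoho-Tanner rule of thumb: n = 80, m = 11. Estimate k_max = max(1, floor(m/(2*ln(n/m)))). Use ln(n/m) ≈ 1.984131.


n/m = 80/11.
ln(n/m) ≈ 1.984131.
2*ln(n/m) ≈ 3.968262.
m/(2*ln(n/m)) ≈ 11/3.968262 ≈ 2.772.
floor = 2.
k_max = max(1, 2) = 2.

2


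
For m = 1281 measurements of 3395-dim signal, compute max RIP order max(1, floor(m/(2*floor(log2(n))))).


floor(log2(3395)) = 11.
2*11 = 22.
m/(2*floor(log2(n))) = 1281/22 ≈ 58.2273.
floor = 58.
k = max(1, 58) = 58.

58


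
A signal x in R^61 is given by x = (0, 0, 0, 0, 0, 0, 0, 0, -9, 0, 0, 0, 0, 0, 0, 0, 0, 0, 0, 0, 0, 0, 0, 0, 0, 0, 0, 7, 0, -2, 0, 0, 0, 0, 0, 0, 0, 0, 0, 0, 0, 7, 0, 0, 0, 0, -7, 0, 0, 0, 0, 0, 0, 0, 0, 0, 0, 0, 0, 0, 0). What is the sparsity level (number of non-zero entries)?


Non-zero positions: [8, 27, 29, 41, 46].
Sparsity = 5.

5


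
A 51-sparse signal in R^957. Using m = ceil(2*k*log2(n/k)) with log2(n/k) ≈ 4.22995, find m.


log2(n/k) = log2(957/51) ≈ 4.22995.
2*k*log2(n/k) ≈ 2*51*4.22995 = 431.4549.
m = ceil(431.4549) = 432.

432


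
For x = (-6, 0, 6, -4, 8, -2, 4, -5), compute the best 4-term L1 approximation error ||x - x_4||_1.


Sorted |x_i| descending: [8, 6, 6, 5, 4, 4, 2, 0]
Keep top 4: [8, 6, 6, 5]
Tail entries: [4, 4, 2, 0]
L1 error = sum of tail = 10.

10


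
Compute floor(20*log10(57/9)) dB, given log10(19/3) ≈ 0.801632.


||x||/||e|| = 57/9 = 19/3.
log10(19/3) ≈ 0.801632.
20*log10(||x||/||e||) ≈ 20*0.801632 = 16.03264.
floor(16.03264) = 16.

16


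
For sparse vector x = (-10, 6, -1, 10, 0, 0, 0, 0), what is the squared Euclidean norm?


Non-zero entries: [(0, -10), (1, 6), (2, -1), (3, 10)]
Squares: [100, 36, 1, 100]
||x||_2^2 = sum = 237.

237


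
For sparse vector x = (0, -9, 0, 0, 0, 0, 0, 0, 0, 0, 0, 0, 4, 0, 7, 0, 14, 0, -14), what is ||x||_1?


Non-zero entries: [(1, -9), (12, 4), (14, 7), (16, 14), (18, -14)]
Absolute values: [9, 4, 7, 14, 14]
||x||_1 = sum = 48.

48


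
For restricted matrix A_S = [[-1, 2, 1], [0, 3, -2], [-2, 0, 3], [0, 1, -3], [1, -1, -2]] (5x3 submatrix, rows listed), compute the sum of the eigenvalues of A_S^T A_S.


Sum of eigenvalues of A_S^T A_S = trace(A_S^T A_S) = sum of squared column norms of A_S.
A_S^T A_S diagonal: [6, 15, 27].
trace = 6 + 15 + 27 = 48.

48


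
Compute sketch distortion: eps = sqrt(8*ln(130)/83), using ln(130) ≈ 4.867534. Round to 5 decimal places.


ln(130) ≈ 4.867534.
8*ln(N)/m ≈ 8*4.867534/83 ≈ 0.4691599.
eps = sqrt(0.4691599) ≈ 0.6849525 ≈ 0.68495.

0.68495


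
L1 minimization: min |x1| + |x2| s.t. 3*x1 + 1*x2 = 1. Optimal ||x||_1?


Axis intercepts:
  x1 = 1/3, x2 = 0: L1 = 1/3
  x1 = 0, x2 = 1: L1 = 1
x* = (1/3, 0)
||x*||_1 = 1/3.

1/3


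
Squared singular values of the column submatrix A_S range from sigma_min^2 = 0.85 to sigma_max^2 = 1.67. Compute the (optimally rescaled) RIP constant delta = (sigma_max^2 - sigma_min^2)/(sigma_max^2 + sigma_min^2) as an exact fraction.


lambda_max - lambda_min = 1.67 - 0.85 = 0.82.
lambda_max + lambda_min = 1.67 + 0.85 = 2.52.
delta = 0.82/2.52 = 82/252 = 41/126.

41/126
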